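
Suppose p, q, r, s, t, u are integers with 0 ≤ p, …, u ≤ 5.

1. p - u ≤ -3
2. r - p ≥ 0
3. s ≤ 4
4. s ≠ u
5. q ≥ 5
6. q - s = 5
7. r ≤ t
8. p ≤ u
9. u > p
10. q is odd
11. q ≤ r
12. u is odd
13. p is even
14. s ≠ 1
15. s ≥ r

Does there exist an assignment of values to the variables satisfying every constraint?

Unsatisfiable

From constraints 5 and 11: r ≥ q and q ≥ 5, so r ≥ 5. From constraints 3 and 15: r ≤ s and s ≤ 4, so r ≤ 4. But 4 < 5, so no value of r works.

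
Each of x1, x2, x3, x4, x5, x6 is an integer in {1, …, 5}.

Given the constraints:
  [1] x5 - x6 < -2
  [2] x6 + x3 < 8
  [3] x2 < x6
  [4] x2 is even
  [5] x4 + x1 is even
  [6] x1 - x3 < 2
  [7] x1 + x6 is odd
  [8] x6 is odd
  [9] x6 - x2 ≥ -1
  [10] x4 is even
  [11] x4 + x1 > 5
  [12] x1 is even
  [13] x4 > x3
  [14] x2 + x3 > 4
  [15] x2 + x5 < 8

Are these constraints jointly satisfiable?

One satisfying assignment is x1 = 2, x2 = 4, x3 = 1, x4 = 4, x5 = 1, x6 = 5.
For the less obvious constraints — constraint 1: x5 - x6 = -4; constraint 2: x6 + x3 = 6; constraint 6: x1 - x3 = 1 — and the others hold by inspection.

Satisfiable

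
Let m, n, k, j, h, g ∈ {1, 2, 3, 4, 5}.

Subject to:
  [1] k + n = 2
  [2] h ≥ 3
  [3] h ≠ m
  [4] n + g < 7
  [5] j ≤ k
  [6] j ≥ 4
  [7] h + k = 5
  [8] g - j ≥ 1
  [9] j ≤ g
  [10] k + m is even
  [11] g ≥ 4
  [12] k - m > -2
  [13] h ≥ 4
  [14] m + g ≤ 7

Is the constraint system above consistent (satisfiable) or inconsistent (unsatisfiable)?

Unsatisfiable

From constraint 2: h ≥ 3. From constraints 5 and 6: k ≥ j ≥ 4. Hence h + k ≥ 7. But constraint 7 requires h + k = 5, and 5 < 7. Contradiction.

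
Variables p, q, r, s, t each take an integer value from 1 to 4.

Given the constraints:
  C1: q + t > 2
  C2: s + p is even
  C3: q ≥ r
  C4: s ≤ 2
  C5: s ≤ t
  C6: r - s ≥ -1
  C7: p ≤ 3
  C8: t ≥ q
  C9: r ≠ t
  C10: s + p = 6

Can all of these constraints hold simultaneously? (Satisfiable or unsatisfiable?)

From constraint 4: s ≤ 2. From constraint 7: p ≤ 3. Hence s + p ≤ 5. But constraint 10 requires s + p = 6, and 6 > 5. Contradiction.

Unsatisfiable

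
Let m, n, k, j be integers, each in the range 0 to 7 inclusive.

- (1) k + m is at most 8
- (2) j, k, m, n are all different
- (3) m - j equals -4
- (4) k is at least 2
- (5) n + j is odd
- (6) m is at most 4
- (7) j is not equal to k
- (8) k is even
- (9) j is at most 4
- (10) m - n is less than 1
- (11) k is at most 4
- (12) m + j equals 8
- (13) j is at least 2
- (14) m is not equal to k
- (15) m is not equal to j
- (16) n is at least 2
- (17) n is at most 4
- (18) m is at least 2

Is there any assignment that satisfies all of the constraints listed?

Unsatisfiable

Constraints 4, 6, 9, 11, 13, 16, 17, and 18 confine each of j, k, m, n to the 3 values {2, …, 4}.
Constraint 2 requires all 4 of them to be distinct, but only 3 values are available — impossible by the pigeonhole principle.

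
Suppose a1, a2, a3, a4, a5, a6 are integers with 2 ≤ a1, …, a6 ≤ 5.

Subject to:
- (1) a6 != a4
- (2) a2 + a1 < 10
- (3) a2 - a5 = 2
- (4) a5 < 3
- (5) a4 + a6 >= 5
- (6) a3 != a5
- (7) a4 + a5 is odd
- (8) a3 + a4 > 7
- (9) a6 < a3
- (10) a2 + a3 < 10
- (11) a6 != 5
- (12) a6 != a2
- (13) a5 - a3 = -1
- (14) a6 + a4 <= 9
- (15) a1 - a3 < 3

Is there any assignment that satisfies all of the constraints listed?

Satisfiable

Setting (a1, a2, a3, a4, a5, a6) = (4, 4, 3, 5, 2, 2) satisfies everything: constraint 2: a2 + a1 = 8; constraint 3: a2 - a5 = 2, and the others follow.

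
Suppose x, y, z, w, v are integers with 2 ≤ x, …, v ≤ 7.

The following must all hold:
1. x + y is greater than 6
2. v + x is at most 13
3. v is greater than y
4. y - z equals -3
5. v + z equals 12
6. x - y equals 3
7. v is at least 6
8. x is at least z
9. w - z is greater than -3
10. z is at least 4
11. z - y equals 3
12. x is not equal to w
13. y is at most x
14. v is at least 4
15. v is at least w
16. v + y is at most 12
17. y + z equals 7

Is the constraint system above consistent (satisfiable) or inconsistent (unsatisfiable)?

Satisfiable

One satisfying assignment is x = 5, y = 2, z = 5, w = 3, v = 7.
For the less obvious constraints — constraint 1: x + y = 7; constraint 2: v + x = 12; constraint 4: y - z = -3 — and the others hold by inspection.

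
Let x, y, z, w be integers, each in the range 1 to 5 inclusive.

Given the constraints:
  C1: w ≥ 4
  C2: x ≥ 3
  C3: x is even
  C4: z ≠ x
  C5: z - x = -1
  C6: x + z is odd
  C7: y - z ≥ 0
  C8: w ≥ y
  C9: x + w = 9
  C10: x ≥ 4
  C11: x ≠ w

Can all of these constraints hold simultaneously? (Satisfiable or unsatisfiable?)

Satisfiable

One satisfying assignment is x = 4, y = 3, z = 3, w = 5.
For the less obvious constraints — constraint 5: z - x = -1; constraint 7: y - z = 0; constraint 9: x + w = 9 — and the others hold by inspection.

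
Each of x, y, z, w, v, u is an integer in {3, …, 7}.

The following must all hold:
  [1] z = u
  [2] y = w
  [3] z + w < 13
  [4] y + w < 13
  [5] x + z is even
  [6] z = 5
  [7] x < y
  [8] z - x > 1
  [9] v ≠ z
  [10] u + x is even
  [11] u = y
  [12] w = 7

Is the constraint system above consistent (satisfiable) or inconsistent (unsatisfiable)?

Unsatisfiable

Constraint 6 fixes z = 5 and constraint 12 fixes w = 7. Constraints 1, 2, and 11 give z = u = y = w, so z = w. But 5 ≠ 7 — contradiction.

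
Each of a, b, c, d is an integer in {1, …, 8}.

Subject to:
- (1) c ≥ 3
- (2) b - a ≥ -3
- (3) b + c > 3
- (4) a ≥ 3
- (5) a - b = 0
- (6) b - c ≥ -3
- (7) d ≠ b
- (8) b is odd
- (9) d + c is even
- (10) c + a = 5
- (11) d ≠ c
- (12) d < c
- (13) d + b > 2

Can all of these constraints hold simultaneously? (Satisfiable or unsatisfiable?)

From constraint 1: c ≥ 3. From constraint 4: a ≥ 3. Hence c + a ≥ 6. But constraint 10 requires c + a = 5, and 5 < 6. Contradiction.

Unsatisfiable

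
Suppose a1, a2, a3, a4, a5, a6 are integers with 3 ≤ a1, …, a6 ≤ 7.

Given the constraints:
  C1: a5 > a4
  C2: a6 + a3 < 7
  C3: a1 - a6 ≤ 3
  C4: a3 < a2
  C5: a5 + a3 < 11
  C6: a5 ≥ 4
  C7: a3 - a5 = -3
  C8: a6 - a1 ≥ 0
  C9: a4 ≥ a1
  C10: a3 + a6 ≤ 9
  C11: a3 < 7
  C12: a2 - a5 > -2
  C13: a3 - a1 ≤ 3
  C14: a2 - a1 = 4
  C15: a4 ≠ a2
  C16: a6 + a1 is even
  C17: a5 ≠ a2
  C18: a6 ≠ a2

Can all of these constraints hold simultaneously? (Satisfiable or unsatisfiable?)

Satisfiable

Setting (a1, a2, a3, a4, a5, a6) = (3, 7, 3, 3, 6, 3) satisfies everything: constraint 2: a6 + a3 = 6; constraint 3: a1 - a6 = 0; constraint 5: a5 + a3 = 9, and the others follow.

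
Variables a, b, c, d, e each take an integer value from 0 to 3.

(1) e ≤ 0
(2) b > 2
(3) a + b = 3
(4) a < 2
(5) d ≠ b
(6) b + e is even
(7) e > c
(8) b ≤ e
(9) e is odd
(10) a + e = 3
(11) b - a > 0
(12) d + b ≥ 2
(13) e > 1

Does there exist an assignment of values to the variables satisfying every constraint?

From constraint 2: b ≥ 3. From constraints 1 and 8: b ≤ e and e ≤ 0, so b ≤ 0. But 0 < 3, so no value of b works.

Unsatisfiable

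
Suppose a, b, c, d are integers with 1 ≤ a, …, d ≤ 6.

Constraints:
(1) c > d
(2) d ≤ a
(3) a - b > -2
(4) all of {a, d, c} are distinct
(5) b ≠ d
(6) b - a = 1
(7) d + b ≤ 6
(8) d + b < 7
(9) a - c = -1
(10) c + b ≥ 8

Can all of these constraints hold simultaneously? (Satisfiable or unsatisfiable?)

Satisfiable

The assignment a = 3, b = 4, c = 4, d = 1 works:
  constraint 3 holds since a - b = -1.
  constraint 6 holds since b - a = 1.
  constraint 7 holds since d + b = 5.
The rest check out directly.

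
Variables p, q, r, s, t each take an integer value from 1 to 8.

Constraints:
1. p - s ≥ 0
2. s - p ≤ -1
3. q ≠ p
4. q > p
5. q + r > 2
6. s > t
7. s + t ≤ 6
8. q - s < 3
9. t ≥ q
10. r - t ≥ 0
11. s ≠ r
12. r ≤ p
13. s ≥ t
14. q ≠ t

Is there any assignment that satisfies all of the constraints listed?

Constraints 2, 4, 6, and 9 give p < q, q ≤ t, t < s, s < p. Chaining: p < q ≤ t < s < p, which forces p < p — impossible.

Unsatisfiable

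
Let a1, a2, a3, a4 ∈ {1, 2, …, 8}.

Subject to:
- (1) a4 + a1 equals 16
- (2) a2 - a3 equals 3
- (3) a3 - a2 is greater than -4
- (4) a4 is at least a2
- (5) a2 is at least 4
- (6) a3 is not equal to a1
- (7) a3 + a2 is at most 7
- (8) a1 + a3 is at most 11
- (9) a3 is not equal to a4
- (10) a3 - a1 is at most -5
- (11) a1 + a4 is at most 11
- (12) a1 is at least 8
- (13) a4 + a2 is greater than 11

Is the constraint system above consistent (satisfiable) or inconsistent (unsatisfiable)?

Unsatisfiable

From constraint 12: a1 ≥ 8. From constraints 4 and 5: a4 ≥ a2 ≥ 4. Hence a1 + a4 ≥ 12. But constraint 11 requires a1 + a4 ≤ 11, and 11 < 12. Contradiction.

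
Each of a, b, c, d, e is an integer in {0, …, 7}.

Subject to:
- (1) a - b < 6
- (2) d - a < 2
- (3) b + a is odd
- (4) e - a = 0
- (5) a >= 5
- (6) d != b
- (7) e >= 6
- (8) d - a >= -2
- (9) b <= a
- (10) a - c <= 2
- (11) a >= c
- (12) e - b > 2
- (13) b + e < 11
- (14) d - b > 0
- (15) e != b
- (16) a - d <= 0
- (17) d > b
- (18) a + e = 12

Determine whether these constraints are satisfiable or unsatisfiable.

Satisfiable

Setting (a, b, c, d, e) = (6, 3, 5, 6, 6) satisfies everything: constraint 1: a - b = 3; constraint 2: d - a = 0, and the others follow.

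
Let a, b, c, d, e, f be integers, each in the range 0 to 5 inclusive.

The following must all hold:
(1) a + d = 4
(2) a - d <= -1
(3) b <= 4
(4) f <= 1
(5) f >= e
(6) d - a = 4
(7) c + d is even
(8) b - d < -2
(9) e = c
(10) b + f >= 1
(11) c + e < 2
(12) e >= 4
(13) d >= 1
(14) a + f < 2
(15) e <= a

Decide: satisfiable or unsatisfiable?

From constraints 12 and 15: a ≥ e ≥ 4. From constraint 13: d ≥ 1. Hence a + d ≥ 5. But constraint 1 requires a + d = 4, and 4 < 5. Contradiction.

Unsatisfiable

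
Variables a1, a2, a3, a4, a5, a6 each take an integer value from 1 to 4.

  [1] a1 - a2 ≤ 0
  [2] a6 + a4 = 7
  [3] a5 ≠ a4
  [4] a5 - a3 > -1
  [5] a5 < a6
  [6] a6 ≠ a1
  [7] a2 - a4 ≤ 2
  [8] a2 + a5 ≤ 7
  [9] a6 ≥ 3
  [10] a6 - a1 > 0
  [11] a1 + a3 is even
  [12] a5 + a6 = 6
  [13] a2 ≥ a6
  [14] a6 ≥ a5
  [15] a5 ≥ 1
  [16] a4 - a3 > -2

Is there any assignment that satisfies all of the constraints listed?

Satisfiable

One satisfying assignment is a1 = 2, a2 = 4, a3 = 2, a4 = 3, a5 = 2, a6 = 4.
For the less obvious constraints — constraint 1: a1 - a2 = -2; constraint 2: a6 + a4 = 7 — and the others hold by inspection.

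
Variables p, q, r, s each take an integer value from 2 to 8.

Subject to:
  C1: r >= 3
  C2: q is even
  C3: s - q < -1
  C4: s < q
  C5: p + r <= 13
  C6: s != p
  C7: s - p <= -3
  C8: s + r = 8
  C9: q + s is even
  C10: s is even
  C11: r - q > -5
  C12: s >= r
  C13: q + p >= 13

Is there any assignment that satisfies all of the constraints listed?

Take p = 8, q = 8, r = 4, s = 4. Then constraint 3: s - q = -4; constraint 5: p + r = 12, and every other listed constraint is also met.

Satisfiable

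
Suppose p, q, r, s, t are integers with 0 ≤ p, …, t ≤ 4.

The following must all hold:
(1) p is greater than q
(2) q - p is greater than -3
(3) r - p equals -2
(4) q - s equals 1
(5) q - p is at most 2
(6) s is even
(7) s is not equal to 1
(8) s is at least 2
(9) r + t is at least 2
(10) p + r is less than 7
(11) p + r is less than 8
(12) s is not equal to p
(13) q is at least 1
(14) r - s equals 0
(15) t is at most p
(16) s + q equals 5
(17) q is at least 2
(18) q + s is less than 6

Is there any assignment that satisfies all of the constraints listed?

Satisfiable

Setting (p, q, r, s, t) = (4, 3, 2, 2, 1) satisfies everything: constraint 2: q - p = -1; constraint 3: r - p = -2; constraint 4: q - s = 1, and the others follow.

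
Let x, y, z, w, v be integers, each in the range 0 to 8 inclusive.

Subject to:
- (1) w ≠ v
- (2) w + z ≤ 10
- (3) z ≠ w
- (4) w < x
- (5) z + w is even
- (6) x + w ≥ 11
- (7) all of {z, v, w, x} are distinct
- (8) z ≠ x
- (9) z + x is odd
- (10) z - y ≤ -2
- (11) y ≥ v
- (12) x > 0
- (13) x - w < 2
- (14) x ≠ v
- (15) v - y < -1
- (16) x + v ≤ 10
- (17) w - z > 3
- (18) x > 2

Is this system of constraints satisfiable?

Satisfiable

One satisfying assignment is x = 7, y = 7, z = 2, w = 6, v = 3.
For the less obvious constraints — constraint 2: w + z = 8; constraint 6: x + w = 13; constraint 10: z - y = -5 — and the others hold by inspection.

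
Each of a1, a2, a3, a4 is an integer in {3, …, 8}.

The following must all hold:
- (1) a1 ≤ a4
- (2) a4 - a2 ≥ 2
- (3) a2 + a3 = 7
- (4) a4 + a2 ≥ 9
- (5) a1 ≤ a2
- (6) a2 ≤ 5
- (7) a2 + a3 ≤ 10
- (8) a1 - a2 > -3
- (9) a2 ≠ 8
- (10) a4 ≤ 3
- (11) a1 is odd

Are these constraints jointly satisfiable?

From constraint 10: a4 ≤ 3. From constraint 6: a2 ≤ 5. Hence a4 + a2 ≤ 8. But constraint 4 requires a4 + a2 ≥ 9, and 9 > 8. Contradiction.

Unsatisfiable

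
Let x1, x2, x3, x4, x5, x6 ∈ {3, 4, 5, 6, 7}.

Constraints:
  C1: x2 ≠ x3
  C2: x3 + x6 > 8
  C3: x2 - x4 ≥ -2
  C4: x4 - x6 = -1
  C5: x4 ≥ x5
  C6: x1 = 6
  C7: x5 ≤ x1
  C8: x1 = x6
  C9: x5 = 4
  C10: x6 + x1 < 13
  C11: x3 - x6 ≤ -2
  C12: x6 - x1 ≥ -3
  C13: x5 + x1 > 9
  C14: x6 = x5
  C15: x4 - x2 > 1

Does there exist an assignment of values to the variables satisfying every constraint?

Constraint 6 fixes x1 = 6 and constraint 9 fixes x5 = 4. Constraints 8 and 14 give x1 = x6 = x5, so x1 = x5. But 6 ≠ 4 — contradiction.

Unsatisfiable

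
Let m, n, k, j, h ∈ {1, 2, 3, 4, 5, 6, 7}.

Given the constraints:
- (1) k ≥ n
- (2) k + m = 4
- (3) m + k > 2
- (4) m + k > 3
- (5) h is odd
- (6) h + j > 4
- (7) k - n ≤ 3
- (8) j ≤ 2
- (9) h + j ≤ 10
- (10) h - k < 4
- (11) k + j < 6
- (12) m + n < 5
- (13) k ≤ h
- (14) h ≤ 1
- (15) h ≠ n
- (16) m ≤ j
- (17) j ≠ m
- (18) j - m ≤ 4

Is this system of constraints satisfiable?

Unsatisfiable

From constraints 13 and 14: k ≤ h ≤ 1. From constraints 8 and 16: m ≤ j ≤ 2. Hence k + m ≤ 3. But constraint 2 requires k + m = 4, and 4 > 3. Contradiction.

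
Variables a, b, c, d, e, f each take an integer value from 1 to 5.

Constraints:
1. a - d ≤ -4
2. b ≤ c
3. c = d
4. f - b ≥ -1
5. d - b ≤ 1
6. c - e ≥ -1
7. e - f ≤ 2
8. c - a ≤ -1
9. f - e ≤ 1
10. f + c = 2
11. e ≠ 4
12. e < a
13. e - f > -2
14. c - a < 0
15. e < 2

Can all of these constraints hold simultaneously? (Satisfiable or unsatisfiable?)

Constraints 1, 4, 5, 6, 8, and 9 give a − c ≥ 1, c − e ≥ -1, e − f ≥ -1, f − b ≥ -1, b − d ≥ -1, d − a ≥ 4.
Adding all 6 inequalities: the left sides telescope to 0, and the right sides sum to 1 + (-1) + (-1) + (-1) + (-1) + 4 = 1. So 0 ≥ 1, which is false.

Unsatisfiable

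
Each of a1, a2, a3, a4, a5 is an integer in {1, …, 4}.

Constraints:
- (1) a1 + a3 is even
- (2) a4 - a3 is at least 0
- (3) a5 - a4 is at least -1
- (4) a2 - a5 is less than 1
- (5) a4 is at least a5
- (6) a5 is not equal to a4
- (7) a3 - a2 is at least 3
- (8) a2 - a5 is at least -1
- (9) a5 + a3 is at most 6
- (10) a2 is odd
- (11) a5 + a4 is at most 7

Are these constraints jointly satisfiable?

Unsatisfiable

Constraints 2, 3, 7, and 8 give a2 − a5 ≥ -1, a5 − a4 ≥ -1, a4 − a3 ≥ 0, a3 − a2 ≥ 3.
Adding all 4 inequalities: the left sides telescope to 0, and the right sides sum to (-1) + (-1) + 0 + 3 = 1. So 0 ≥ 1, which is false.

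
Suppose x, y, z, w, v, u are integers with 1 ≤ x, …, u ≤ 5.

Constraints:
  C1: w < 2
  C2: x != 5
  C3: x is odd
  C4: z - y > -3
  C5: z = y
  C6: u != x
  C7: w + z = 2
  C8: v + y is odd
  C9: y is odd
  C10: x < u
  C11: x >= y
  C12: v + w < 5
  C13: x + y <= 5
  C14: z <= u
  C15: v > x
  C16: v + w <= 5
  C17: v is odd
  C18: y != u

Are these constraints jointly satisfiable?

Unsatisfiable

Constraint 17 makes v odd and constraint 9 makes y odd, so v + y must be even. Constraint 8 says v + y is odd — contradiction.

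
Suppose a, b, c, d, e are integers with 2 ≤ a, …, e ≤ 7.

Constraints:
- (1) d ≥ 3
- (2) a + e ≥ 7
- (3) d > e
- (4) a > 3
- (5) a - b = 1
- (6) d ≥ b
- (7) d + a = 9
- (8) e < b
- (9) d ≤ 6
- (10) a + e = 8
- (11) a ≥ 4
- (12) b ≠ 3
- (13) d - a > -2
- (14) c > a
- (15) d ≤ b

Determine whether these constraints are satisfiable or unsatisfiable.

The assignment a = 5, b = 4, c = 7, d = 4, e = 3 works:
  constraint 2 holds since a + e = 8.
  constraint 5 holds since a - b = 1.
The rest check out directly.

Satisfiable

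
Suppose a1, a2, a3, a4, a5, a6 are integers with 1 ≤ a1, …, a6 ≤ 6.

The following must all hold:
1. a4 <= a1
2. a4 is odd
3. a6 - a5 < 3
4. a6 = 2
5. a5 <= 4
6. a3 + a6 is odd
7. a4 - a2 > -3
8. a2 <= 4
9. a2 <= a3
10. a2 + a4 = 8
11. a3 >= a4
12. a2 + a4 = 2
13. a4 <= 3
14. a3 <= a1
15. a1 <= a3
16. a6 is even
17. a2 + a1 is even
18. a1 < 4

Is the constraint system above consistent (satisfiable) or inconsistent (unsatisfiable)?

From constraint 8: a2 ≤ 4. From constraint 13: a4 ≤ 3. Hence a2 + a4 ≤ 7. But constraint 10 requires a2 + a4 = 8, and 8 > 7. Contradiction.

Unsatisfiable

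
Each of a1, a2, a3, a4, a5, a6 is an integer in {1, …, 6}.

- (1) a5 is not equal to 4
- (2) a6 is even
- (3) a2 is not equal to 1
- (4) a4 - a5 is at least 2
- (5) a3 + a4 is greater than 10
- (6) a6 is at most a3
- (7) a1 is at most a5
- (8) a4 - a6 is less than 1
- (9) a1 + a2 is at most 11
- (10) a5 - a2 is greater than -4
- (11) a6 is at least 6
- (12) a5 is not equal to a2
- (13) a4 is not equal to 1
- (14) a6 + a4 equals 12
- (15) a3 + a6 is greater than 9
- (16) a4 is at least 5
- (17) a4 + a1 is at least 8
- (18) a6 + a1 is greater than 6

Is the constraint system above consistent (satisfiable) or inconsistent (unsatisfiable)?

Setting (a1, a2, a3, a4, a5, a6) = (3, 5, 6, 6, 3, 6) satisfies everything: constraint 4: a4 - a5 = 3; constraint 5: a3 + a4 = 12, and the others follow.

Satisfiable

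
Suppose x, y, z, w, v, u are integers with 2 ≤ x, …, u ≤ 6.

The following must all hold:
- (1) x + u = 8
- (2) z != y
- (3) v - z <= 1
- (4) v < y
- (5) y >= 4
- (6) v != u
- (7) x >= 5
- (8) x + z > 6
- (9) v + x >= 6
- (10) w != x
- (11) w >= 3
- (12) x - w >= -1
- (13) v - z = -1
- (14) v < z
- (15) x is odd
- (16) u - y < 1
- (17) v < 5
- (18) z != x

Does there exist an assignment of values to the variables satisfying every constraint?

Satisfiable

Try x = 5, y = 5, z = 3, w = 6, v = 2, u = 3.
Check constraint 1: x + u = 8; constraint 3: v - z = -1; constraint 8: x + z = 8. The remaining constraints are straightforward to verify.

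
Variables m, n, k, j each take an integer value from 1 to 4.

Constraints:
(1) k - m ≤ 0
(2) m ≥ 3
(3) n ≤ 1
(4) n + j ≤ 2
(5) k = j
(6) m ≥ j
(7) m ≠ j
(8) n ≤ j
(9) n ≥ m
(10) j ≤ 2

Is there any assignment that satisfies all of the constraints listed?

Unsatisfiable

From constraints 2 and 9: n ≥ m and m ≥ 3, so n ≥ 3. From constraints 8 and 10: n ≤ j and j ≤ 2, so n ≤ 2. But 2 < 3, so no value of n works.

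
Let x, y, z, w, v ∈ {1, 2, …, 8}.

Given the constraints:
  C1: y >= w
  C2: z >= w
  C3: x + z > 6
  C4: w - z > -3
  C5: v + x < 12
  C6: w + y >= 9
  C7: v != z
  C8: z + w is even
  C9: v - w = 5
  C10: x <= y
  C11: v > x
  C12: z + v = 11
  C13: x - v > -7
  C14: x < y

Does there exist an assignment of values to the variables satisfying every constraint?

Satisfiable

Setting (x, y, z, w, v) = (3, 7, 4, 2, 7) satisfies everything: constraint 3: x + z = 7; constraint 4: w - z = -2, and the others follow.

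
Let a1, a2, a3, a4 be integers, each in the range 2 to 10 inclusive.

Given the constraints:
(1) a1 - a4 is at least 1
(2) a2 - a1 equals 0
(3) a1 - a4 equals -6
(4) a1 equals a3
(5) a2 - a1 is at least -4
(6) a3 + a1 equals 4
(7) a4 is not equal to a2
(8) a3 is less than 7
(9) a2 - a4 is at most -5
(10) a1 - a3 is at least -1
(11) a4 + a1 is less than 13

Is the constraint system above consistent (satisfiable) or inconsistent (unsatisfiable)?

Unsatisfiable

Constraints 1, 5, and 9 give a2 − a1 ≥ -4, a1 − a4 ≥ 1, a4 − a2 ≥ 5.
Adding all 3 inequalities: the left sides telescope to 0, and the right sides sum to (-4) + 1 + 5 = 2. So 0 ≥ 2, which is false.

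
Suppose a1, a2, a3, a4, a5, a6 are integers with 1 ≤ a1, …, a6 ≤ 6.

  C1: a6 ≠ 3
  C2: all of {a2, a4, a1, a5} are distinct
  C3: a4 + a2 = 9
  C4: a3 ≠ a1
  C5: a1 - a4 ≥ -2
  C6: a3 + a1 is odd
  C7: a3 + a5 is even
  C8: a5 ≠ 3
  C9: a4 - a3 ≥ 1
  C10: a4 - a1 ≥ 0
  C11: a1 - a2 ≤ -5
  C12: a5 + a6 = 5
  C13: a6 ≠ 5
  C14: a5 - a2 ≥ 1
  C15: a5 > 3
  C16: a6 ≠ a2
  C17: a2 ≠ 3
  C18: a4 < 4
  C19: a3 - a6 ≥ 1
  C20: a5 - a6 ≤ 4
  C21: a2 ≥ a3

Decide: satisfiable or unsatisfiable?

Constraints 5, 9, 11, 14, 19, and 20 give a1 − a4 ≥ -2, a4 − a3 ≥ 1, a3 − a6 ≥ 1, a6 − a5 ≥ -4, a5 − a2 ≥ 1, a2 − a1 ≥ 5.
Adding all 6 inequalities: the left sides telescope to 0, and the right sides sum to (-2) + 1 + 1 + (-4) + 1 + 5 = 2. So 0 ≥ 2, which is false.

Unsatisfiable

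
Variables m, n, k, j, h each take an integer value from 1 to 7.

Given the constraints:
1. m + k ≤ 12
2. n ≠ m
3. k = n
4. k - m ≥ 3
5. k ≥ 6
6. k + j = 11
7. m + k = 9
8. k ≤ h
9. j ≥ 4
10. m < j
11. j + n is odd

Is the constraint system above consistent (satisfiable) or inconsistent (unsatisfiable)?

Satisfiable

Setting (m, n, k, j, h) = (2, 7, 7, 4, 7) satisfies everything: constraint 1: m + k = 9; constraint 4: k - m = 5, and the others follow.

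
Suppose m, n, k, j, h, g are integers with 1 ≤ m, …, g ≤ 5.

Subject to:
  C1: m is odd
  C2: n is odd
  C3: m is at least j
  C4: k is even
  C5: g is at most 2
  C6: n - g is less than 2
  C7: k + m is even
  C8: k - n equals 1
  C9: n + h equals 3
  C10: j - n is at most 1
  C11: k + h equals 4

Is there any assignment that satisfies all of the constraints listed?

Constraint 4 makes k even and constraint 1 makes m odd, so k + m must be odd. Constraint 7 says k + m is even — contradiction.

Unsatisfiable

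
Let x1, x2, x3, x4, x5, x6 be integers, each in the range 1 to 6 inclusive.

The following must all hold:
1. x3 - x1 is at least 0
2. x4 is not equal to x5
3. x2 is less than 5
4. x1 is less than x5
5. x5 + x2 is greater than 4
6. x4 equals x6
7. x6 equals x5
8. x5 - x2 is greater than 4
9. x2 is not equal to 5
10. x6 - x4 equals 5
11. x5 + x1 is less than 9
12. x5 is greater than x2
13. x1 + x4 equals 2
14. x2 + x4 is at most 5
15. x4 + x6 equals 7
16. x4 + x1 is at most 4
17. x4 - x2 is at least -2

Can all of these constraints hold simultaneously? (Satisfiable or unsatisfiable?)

Unsatisfiable

From constraints 6 and 7, x4 = x6 = x5, so x4 = x5. But constraint 2 says x4 ≠ x5. Contradiction.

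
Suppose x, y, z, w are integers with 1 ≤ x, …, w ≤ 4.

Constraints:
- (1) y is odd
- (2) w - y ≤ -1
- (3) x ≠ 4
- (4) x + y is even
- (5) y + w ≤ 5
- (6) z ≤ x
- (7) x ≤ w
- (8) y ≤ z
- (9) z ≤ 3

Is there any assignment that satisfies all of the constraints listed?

Constraints 2, 6, 7, and 8 give z ≤ x, x ≤ w, w < y, y ≤ z. Chaining: z ≤ x ≤ w < y ≤ z, which forces z < z — impossible.

Unsatisfiable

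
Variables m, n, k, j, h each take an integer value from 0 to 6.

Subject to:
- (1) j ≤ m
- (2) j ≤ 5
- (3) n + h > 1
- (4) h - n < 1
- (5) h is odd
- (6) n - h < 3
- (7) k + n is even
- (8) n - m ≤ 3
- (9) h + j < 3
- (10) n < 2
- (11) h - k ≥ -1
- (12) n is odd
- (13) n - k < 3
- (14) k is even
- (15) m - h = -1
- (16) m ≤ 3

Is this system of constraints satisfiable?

Constraint 14 makes k even and constraint 12 makes n odd, so k + n must be odd. Constraint 7 says k + n is even — contradiction.

Unsatisfiable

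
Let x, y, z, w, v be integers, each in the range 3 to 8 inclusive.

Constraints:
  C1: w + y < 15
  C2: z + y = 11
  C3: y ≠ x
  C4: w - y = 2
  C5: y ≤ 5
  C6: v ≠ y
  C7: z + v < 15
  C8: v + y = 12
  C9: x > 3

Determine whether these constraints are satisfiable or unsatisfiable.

Setting (x, y, z, w, v) = (6, 5, 6, 7, 7) satisfies everything: constraint 1: w + y = 12; constraint 2: z + y = 11; constraint 4: w - y = 2, and the others follow.

Satisfiable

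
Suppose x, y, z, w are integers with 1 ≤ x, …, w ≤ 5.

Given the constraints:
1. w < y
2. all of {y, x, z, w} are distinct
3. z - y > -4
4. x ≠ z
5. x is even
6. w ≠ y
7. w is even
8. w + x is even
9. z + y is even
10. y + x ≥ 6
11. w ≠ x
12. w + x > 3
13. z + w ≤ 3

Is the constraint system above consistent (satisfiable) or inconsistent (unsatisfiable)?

Take x = 4, y = 3, z = 1, w = 2. Then constraint 3: z - y = -2; constraint 10: y + x = 7, and every other listed constraint is also met.

Satisfiable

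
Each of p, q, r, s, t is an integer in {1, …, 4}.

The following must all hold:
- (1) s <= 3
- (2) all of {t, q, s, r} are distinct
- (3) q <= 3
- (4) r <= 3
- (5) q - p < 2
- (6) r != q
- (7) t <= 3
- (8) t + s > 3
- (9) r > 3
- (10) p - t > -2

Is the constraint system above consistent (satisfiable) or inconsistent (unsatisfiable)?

Unsatisfiable

Constraints 1, 3, 4, and 7 confine each of t, q, s, r to the 3 values {1, …, 3} (the domain already gives each ≥ 1).
Constraint 2 requires all 4 of them to be distinct, but only 3 values are available — impossible by the pigeonhole principle.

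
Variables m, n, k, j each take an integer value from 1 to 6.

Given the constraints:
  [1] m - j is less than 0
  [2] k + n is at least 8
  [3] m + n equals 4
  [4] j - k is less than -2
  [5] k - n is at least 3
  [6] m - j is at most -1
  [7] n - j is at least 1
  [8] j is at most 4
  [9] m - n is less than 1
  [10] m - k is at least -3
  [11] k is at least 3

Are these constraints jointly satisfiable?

Unsatisfiable

Constraints 5, 6, 7, and 10 give n − j ≥ 1, j − m ≥ 1, m − k ≥ -3, k − n ≥ 3.
Adding all 4 inequalities: the left sides telescope to 0, and the right sides sum to 1 + 1 + (-3) + 3 = 2. So 0 ≥ 2, which is false.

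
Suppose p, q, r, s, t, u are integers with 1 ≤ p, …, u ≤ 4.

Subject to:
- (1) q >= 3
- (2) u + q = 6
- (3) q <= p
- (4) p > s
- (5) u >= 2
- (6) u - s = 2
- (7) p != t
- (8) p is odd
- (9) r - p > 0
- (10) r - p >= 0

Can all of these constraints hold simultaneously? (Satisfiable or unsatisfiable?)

Try p = 3, q = 3, r = 4, s = 1, t = 2, u = 3.
Check constraint 2: u + q = 6; constraint 6: u - s = 2; constraint 9: r - p = 1. The remaining constraints are straightforward to verify.

Satisfiable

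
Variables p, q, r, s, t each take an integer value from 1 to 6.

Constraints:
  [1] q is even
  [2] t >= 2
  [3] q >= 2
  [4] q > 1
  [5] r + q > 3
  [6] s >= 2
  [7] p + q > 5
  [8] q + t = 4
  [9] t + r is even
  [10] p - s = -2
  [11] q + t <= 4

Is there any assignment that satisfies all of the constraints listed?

Satisfiable

One satisfying assignment is p = 4, q = 2, r = 4, s = 6, t = 2.
For the less obvious constraints — constraint 5: r + q = 6; constraint 7: p + q = 6 — and the others hold by inspection.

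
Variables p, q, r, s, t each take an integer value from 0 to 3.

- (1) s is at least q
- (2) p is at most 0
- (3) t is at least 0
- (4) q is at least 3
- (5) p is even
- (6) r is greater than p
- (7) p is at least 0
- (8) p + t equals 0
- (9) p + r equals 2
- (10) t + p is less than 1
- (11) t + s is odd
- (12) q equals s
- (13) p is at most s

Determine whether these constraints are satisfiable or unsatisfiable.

The assignment p = 0, q = 3, r = 2, s = 3, t = 0 works:
  constraint 8 holds since p + t = 0.
  constraint 9 holds since p + r = 2.
  constraint 10 holds since t + p = 0.
The rest check out directly.

Satisfiable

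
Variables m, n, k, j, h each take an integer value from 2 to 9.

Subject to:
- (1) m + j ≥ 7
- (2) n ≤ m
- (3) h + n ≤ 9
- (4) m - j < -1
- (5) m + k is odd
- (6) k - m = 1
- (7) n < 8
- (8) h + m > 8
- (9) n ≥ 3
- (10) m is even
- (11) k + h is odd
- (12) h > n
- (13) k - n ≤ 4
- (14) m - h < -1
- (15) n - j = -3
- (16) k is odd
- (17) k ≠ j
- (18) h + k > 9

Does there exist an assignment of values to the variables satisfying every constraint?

Satisfiable

Setting (m, n, k, j, h) = (4, 3, 5, 6, 6) satisfies everything: constraint 1: m + j = 10; constraint 3: h + n = 9; constraint 4: m - j = -2, and the others follow.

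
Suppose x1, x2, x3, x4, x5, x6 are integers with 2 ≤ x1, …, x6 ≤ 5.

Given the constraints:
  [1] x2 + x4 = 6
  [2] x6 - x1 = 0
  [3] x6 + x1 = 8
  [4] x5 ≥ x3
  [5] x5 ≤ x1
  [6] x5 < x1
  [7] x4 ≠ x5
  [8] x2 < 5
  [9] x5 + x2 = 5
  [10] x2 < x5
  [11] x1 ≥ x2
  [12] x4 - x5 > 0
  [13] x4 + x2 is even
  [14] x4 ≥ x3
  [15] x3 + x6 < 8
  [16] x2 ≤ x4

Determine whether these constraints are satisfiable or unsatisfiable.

One satisfying assignment is x1 = 4, x2 = 2, x3 = 3, x4 = 4, x5 = 3, x6 = 4.
For the less obvious constraints — constraint 1: x2 + x4 = 6; constraint 2: x6 - x1 = 0 — and the others hold by inspection.

Satisfiable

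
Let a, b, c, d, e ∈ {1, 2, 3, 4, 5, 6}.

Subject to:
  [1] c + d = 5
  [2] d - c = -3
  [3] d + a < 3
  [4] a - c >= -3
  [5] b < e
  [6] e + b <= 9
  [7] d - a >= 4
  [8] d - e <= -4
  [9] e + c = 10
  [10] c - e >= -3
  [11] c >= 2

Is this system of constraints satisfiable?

Constraints 4, 7, 8, and 10 give d − a ≥ 4, a − c ≥ -3, c − e ≥ -3, e − d ≥ 4.
Adding all 4 inequalities: the left sides telescope to 0, and the right sides sum to 4 + (-3) + (-3) + 4 = 2. So 0 ≥ 2, which is false.

Unsatisfiable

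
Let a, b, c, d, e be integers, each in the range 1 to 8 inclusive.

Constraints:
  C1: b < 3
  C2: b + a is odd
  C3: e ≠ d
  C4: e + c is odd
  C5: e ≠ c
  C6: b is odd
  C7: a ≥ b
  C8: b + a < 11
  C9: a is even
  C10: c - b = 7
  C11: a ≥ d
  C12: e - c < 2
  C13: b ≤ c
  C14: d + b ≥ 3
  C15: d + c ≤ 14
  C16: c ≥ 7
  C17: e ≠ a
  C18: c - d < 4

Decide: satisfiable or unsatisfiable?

Satisfiable

The assignment a = 8, b = 1, c = 8, d = 5, e = 7 works:
  constraint 8 holds since b + a = 9.
  constraint 10 holds since c - b = 7.
The rest check out directly.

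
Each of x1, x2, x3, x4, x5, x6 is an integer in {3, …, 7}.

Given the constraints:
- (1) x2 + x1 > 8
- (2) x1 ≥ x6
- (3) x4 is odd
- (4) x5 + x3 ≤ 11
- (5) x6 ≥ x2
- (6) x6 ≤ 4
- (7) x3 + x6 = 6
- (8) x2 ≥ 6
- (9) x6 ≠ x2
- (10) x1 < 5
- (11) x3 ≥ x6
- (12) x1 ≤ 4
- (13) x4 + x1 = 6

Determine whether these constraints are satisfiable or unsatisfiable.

Unsatisfiable

From constraints 5 and 8: x6 ≥ x2 and x2 ≥ 6, so x6 ≥ 6. From constraints 2 and 12: x6 ≤ x1 and x1 ≤ 4, so x6 ≤ 4. But 4 < 6, so no value of x6 works.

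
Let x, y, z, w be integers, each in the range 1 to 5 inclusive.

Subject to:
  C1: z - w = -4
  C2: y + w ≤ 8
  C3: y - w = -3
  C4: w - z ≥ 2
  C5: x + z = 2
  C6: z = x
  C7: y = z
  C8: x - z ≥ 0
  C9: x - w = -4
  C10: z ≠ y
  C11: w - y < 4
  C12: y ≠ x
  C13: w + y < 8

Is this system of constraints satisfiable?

Unsatisfiable

From constraints 6 and 7, y = z = x, so y = x. But constraint 12 says y ≠ x. Contradiction.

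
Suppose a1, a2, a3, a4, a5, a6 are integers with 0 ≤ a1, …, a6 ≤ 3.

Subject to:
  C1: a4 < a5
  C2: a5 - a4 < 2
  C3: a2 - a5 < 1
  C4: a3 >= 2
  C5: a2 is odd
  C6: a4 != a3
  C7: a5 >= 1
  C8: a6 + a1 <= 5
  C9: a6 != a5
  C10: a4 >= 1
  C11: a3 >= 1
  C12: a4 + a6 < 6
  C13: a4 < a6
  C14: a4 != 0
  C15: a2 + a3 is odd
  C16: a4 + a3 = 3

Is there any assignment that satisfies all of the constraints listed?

Satisfiable

Setting (a1, a2, a3, a4, a5, a6) = (1, 1, 2, 1, 2, 3) satisfies everything: constraint 2: a5 - a4 = 1; constraint 3: a2 - a5 = -1; constraint 8: a6 + a1 = 4, and the others follow.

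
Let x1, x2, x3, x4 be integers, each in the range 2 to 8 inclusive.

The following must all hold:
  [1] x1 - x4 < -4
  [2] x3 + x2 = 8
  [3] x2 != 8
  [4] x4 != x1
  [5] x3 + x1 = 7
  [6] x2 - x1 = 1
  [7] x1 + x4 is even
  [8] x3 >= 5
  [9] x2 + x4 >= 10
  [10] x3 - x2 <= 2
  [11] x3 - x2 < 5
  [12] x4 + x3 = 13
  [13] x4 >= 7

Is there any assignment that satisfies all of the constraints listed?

Take x1 = 2, x2 = 3, x3 = 5, x4 = 8. Then constraint 1: x1 - x4 = -6; constraint 2: x3 + x2 = 8, and every other listed constraint is also met.

Satisfiable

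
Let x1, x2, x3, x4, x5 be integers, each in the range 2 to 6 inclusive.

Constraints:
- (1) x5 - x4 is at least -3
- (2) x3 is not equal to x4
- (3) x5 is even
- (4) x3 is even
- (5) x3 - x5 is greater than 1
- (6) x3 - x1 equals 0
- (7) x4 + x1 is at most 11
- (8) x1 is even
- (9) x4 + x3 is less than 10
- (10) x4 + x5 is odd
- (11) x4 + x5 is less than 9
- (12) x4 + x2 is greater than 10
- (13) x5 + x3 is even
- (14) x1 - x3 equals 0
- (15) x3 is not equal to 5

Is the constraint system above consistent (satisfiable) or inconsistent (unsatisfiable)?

Satisfiable

One satisfying assignment is x1 = 4, x2 = 6, x3 = 4, x4 = 5, x5 = 2.
For the less obvious constraints — constraint 1: x5 - x4 = -3; constraint 5: x3 - x5 = 2 — and the others hold by inspection.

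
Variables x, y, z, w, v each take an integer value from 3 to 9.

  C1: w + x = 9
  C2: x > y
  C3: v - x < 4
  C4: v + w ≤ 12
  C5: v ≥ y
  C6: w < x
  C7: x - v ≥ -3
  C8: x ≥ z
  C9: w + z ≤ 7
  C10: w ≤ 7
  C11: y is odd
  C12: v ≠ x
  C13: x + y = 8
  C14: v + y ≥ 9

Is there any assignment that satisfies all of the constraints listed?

One satisfying assignment is x = 5, y = 3, z = 3, w = 4, v = 6.
For the less obvious constraints — constraint 1: w + x = 9; constraint 3: v - x = 1; constraint 4: v + w = 10 — and the others hold by inspection.

Satisfiable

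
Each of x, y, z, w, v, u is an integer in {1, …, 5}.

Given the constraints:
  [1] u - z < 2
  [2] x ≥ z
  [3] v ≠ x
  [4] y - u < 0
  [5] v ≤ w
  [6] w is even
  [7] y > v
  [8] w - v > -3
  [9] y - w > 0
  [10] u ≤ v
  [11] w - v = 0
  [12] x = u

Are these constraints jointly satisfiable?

Constraints 4, 5, 9, and 10 give w < y, y < u, u ≤ v, v ≤ w. Chaining: w < y < u ≤ v ≤ w, which forces w < w — impossible.

Unsatisfiable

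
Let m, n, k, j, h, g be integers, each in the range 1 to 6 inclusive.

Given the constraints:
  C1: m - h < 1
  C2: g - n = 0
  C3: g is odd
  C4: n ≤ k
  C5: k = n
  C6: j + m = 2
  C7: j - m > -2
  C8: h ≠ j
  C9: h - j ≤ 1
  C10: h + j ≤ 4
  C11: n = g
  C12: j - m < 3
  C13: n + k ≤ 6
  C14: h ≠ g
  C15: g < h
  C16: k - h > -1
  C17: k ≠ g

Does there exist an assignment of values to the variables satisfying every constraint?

From constraints 5 and 11, k = n = g, so k = g. But constraint 17 says k ≠ g. Contradiction.

Unsatisfiable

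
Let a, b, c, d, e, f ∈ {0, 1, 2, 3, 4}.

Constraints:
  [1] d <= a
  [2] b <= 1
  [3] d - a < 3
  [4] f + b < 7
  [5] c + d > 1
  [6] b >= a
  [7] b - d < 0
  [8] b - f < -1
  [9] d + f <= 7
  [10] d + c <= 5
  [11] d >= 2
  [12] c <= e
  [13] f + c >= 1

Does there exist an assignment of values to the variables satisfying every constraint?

Unsatisfiable

From constraints 1 and 11: a ≥ d and d ≥ 2, so a ≥ 2. From constraints 2 and 6: a ≤ b and b ≤ 1, so a ≤ 1. But 1 < 2, so no value of a works.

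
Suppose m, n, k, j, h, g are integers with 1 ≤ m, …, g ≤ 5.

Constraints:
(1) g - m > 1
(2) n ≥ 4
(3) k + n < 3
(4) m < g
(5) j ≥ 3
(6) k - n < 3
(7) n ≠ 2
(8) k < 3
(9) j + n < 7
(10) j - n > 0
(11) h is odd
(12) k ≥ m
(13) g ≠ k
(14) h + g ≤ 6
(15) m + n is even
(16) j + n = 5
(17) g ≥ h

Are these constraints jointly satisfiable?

Unsatisfiable

From constraint 5: j ≥ 3. From constraint 2: n ≥ 4. Hence j + n ≥ 7. But constraint 16 requires j + n = 5, and 5 < 7. Contradiction.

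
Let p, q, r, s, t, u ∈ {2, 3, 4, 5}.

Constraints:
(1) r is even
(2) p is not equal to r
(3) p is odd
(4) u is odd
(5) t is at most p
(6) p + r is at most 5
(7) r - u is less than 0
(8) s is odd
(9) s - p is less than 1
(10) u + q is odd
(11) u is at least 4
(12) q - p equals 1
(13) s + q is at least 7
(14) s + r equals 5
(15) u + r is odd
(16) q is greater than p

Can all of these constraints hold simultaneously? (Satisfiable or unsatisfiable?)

Satisfiable

The assignment p = 3, q = 4, r = 2, s = 3, t = 2, u = 5 works:
  constraint 6 holds since p + r = 5.
  constraint 7 holds since r - u = -3.
The rest check out directly.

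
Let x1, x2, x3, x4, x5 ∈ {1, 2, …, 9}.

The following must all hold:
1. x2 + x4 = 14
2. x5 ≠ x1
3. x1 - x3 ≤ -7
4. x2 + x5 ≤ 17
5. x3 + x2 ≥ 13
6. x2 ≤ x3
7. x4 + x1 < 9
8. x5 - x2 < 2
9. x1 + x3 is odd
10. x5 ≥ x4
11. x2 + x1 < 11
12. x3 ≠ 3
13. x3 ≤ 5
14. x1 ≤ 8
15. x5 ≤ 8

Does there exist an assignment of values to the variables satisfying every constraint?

Unsatisfiable

From constraints 6 and 13: x2 ≤ x3 ≤ 5. From constraints 10 and 15: x4 ≤ x5 ≤ 8. Hence x2 + x4 ≤ 13. But constraint 1 requires x2 + x4 = 14, and 14 > 13. Contradiction.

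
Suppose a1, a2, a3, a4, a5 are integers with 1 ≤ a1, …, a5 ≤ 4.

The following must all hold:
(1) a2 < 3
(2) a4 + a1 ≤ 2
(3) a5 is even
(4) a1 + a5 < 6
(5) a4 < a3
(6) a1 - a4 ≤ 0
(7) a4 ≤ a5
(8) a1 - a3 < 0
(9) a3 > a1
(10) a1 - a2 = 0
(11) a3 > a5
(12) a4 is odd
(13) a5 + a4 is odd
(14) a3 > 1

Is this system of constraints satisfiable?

Satisfiable

One satisfying assignment is a1 = 1, a2 = 1, a3 = 3, a4 = 1, a5 = 2.
For the less obvious constraints — constraint 2: a4 + a1 = 2; constraint 4: a1 + a5 = 3; constraint 6: a1 - a4 = 0 — and the others hold by inspection.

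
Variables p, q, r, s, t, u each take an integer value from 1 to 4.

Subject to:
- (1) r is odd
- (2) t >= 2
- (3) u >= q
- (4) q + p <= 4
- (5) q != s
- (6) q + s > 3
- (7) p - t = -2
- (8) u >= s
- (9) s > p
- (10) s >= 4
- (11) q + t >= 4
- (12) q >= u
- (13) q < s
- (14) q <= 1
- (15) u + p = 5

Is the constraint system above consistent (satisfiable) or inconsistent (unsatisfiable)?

From constraints 8 and 10: u ≥ s and s ≥ 4, so u ≥ 4. From constraints 12 and 14: u ≤ q and q ≤ 1, so u ≤ 1. But 1 < 4, so no value of u works.

Unsatisfiable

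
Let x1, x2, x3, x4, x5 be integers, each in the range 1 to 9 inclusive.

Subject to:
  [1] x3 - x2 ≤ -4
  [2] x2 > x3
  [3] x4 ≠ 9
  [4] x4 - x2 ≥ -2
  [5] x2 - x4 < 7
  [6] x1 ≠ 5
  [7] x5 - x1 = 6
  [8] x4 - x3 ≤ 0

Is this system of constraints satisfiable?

Unsatisfiable

Constraints 1, 4, and 8 give x2 − x3 ≥ 4, x3 − x4 ≥ 0, x4 − x2 ≥ -2.
Adding all 3 inequalities: the left sides telescope to 0, and the right sides sum to 4 + 0 + (-2) = 2. So 0 ≥ 2, which is false.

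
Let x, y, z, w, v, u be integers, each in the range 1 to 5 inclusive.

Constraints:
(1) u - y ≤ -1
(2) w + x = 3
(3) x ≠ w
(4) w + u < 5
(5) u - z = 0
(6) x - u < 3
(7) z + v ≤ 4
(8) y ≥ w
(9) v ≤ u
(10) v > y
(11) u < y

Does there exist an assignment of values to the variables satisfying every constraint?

Constraints 9, 10, and 11 give v ≤ u, u < y, y < v. Chaining: v ≤ u < y < v, which forces v < v — impossible.

Unsatisfiable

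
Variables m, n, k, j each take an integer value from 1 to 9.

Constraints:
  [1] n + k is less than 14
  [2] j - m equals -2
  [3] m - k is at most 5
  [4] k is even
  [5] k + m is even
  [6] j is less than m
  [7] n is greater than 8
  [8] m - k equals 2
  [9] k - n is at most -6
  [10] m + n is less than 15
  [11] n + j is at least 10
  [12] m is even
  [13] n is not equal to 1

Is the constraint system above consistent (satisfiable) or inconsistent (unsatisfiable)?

Take m = 4, n = 9, k = 2, j = 2. Then constraint 1: n + k = 11; constraint 2: j - m = -2; constraint 3: m - k = 2, and every other listed constraint is also met.

Satisfiable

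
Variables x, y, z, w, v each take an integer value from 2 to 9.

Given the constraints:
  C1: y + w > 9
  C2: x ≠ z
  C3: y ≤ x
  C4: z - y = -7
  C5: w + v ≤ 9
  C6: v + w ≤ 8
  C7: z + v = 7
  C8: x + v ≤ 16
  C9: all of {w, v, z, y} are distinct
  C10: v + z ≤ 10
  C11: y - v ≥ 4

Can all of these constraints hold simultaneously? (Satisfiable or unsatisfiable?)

Setting (x, y, z, w, v) = (9, 9, 2, 3, 5) satisfies everything: constraint 1: y + w = 12; constraint 4: z - y = -7, and the others follow.

Satisfiable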